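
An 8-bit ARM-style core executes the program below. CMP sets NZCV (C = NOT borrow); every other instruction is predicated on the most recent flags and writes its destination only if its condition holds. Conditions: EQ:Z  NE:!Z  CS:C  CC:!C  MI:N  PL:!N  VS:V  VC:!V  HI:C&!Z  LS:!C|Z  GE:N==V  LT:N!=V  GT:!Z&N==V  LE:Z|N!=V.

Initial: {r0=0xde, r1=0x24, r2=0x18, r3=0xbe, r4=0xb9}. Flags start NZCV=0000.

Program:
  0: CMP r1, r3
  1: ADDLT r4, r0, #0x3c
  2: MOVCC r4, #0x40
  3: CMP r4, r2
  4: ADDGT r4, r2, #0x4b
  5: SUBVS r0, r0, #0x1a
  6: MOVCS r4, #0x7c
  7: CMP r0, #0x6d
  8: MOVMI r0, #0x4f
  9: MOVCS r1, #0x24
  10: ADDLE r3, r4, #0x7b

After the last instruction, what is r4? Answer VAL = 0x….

[0] flags=0000 → (cmp)
[1] flags=0000 LT?F → skip
[2] flags=0000 CC?T → r4=0x40
[3] flags=0010 → (cmp)
[4] flags=0010 GT?T → r4=0x63
[5] flags=0010 VS?F → skip
[6] flags=0010 CS?T → r4=0x7c
[7] flags=0011 → (cmp)
[8] flags=0011 MI?F → skip
[9] flags=0011 CS?T → r1=0x24
[10] flags=0011 LE?T → r3=0xf7

VAL = 0x7c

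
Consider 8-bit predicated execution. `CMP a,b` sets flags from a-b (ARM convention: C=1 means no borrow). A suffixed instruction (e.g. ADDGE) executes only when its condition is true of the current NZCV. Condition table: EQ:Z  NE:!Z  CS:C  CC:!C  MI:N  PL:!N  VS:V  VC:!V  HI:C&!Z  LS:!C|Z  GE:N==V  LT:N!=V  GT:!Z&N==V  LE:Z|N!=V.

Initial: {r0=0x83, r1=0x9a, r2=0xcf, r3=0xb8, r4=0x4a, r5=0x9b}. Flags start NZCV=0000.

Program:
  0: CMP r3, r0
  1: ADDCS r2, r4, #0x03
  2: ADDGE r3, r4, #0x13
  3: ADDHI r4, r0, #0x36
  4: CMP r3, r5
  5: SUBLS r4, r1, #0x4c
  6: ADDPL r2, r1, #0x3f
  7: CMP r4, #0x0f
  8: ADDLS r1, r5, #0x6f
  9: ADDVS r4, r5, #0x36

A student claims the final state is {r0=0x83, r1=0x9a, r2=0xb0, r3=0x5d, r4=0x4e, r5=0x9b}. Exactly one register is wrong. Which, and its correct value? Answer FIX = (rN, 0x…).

[0] flags=0010 → (cmp)
[1] flags=0010 CS?T → r2=0x4d
[2] flags=0010 GE?T → r3=0x5d
[3] flags=0010 HI?T → r4=0xb9
[4] flags=1001 → (cmp)
[5] flags=1001 LS?T → r4=0x4e
[6] flags=1001 PL?F → skip
[7] flags=0010 → (cmp)
[8] flags=0010 LS?F → skip
[9] flags=0010 VS?F → skip

FIX = (r2, 0x4d)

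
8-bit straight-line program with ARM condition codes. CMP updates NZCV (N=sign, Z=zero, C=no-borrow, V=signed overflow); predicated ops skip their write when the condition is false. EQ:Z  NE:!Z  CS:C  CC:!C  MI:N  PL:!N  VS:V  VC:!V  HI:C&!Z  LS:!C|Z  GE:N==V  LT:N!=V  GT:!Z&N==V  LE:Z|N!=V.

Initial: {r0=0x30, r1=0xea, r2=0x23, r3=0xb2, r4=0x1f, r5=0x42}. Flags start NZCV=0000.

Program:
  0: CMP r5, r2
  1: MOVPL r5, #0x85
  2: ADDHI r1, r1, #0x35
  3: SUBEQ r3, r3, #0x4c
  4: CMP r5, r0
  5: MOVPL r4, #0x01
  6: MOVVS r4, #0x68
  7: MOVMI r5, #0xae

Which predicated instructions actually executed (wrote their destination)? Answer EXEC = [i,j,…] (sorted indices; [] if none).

EXEC = [1,2,5,6]

[0] flags=0010 → (cmp)
[1] flags=0010 PL?T → r5=0x85
[2] flags=0010 HI?T → r1=0x1f
[3] flags=0010 EQ?F → skip
[4] flags=0011 → (cmp)
[5] flags=0011 PL?T → r4=0x01
[6] flags=0011 VS?T → r4=0x68
[7] flags=0011 MI?F → skip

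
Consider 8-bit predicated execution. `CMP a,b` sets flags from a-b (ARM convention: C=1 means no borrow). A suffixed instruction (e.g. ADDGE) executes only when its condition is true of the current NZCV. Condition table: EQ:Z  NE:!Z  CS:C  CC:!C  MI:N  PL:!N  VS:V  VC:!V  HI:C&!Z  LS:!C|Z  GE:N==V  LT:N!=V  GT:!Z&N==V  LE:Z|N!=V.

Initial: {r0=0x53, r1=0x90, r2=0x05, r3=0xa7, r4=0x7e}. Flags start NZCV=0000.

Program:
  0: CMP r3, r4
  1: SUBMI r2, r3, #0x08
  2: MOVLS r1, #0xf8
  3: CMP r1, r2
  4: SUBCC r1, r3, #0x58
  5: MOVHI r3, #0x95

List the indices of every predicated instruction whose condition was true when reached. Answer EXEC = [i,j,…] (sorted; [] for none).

EXEC = [5]

0: ✓ CMP  NZCV=0011
1: · SUBMI
2: · MOVLS
3: ✓ CMP  NZCV=1010
4: · SUBCC
5: ✓ MOVHI  r3←0x95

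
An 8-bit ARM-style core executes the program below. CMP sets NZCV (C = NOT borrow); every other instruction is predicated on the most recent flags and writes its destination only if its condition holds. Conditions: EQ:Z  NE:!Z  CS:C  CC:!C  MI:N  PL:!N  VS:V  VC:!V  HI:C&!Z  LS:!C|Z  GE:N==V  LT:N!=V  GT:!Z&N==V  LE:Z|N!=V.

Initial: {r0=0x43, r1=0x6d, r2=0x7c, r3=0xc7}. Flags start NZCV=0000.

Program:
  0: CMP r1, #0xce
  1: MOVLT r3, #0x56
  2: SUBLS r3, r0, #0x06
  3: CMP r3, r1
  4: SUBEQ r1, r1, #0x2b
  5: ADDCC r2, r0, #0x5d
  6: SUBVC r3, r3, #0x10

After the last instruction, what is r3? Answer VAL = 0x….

VAL = 0x2d

[0] flags=1001 → (cmp)
[1] flags=1001 LT?F → skip
[2] flags=1001 LS?T → r3=0x3d
[3] flags=1000 → (cmp)
[4] flags=1000 EQ?F → skip
[5] flags=1000 CC?T → r2=0xa0
[6] flags=1000 VC?T → r3=0x2d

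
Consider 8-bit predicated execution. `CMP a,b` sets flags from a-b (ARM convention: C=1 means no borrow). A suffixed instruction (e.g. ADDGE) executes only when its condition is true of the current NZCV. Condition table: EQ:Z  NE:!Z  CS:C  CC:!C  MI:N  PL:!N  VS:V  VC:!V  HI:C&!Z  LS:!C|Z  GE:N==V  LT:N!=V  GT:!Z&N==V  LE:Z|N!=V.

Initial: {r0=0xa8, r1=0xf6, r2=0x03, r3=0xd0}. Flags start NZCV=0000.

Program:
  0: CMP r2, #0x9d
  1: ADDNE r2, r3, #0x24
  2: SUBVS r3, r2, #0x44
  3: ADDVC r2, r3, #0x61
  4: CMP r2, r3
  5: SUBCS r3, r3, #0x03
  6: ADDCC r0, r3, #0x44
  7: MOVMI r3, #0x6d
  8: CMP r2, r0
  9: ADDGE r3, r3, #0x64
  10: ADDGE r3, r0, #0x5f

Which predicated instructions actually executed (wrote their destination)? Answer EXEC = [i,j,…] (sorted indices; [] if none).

[0] flags=0000 → (cmp)
[1] flags=0000 NE?T → r2=0xf4
[2] flags=0000 VS?F → skip
[3] flags=0000 VC?T → r2=0x31
[4] flags=0000 → (cmp)
[5] flags=0000 CS?F → skip
[6] flags=0000 CC?T → r0=0x14
[7] flags=0000 MI?F → skip
[8] flags=0010 → (cmp)
[9] flags=0010 GE?T → r3=0x34
[10] flags=0010 GE?T → r3=0x73

EXEC = [1,3,6,9,10]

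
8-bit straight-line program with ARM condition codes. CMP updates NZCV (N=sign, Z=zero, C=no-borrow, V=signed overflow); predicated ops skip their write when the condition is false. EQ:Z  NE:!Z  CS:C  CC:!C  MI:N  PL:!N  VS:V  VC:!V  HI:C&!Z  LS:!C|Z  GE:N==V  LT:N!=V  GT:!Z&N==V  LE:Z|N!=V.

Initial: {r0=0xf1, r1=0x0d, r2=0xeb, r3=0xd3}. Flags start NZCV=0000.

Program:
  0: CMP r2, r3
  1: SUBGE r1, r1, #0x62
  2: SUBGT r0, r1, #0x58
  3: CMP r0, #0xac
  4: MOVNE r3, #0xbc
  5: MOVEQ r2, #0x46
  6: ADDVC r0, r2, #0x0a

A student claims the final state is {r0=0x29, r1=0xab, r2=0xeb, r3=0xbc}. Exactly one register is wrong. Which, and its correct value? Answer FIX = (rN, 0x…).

FIX = (r0, 0x53)

[0] flags=0010 → (cmp)
[1] flags=0010 GE?T → r1=0xab
[2] flags=0010 GT?T → r0=0x53
[3] flags=1001 → (cmp)
[4] flags=1001 NE?T → r3=0xbc
[5] flags=1001 EQ?F → skip
[6] flags=1001 VC?F → skip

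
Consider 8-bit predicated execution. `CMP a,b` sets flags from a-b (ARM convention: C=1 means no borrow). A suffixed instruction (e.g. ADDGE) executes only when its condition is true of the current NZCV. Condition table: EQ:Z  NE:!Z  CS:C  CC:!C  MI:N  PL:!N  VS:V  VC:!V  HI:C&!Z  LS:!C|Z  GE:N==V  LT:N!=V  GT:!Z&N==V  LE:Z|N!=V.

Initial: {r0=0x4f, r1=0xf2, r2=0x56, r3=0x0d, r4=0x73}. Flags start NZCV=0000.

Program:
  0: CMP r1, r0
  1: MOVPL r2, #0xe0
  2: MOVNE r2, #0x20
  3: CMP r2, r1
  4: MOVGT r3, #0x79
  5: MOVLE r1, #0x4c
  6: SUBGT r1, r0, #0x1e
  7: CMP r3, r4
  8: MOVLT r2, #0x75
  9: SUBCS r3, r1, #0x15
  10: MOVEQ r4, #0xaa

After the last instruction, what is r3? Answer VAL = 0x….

VAL = 0x1c

0: ✓ CMP  NZCV=1010
1: · MOVPL
2: ✓ MOVNE  r2←0x20
3: ✓ CMP  NZCV=0000
4: ✓ MOVGT  r3←0x79
5: · MOVLE
6: ✓ SUBGT  r1←0x31
7: ✓ CMP  NZCV=0010
8: · MOVLT
9: ✓ SUBCS  r3←0x1c
10: · MOVEQ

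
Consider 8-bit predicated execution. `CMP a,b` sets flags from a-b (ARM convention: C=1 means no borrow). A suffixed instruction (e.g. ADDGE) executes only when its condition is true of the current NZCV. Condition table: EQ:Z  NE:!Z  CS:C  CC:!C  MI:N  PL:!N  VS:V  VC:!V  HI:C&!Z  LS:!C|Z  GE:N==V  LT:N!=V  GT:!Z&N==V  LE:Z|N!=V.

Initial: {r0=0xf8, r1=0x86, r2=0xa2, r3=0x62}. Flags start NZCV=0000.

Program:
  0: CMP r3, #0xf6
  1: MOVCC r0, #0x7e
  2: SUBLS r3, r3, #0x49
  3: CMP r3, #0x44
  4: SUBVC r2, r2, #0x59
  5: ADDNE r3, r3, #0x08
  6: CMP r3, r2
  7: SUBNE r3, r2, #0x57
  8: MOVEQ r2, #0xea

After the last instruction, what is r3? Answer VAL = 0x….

0: ✓ CMP  NZCV=0000
1: ✓ MOVCC  r0←0x7e
2: ✓ SUBLS  r3←0x19
3: ✓ CMP  NZCV=1000
4: ✓ SUBVC  r2←0x49
5: ✓ ADDNE  r3←0x21
6: ✓ CMP  NZCV=1000
7: ✓ SUBNE  r3←0xf2
8: · MOVEQ

VAL = 0xf2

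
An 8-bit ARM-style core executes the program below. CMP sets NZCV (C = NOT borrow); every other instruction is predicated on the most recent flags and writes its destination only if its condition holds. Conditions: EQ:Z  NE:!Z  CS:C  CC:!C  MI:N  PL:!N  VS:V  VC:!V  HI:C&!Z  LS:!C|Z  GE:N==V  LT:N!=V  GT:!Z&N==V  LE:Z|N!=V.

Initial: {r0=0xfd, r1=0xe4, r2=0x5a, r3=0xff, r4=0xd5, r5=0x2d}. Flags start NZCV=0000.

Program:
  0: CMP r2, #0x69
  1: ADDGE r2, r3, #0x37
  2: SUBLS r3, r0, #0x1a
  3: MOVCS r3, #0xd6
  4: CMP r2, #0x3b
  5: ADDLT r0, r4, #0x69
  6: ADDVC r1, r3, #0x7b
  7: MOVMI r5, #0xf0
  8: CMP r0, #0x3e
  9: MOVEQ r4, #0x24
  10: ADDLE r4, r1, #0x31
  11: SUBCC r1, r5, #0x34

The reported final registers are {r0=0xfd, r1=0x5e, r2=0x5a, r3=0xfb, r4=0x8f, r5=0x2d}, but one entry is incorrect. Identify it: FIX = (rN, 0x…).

FIX = (r3, 0xe3)

[0] flags=1000 → (cmp)
[1] flags=1000 GE?F → skip
[2] flags=1000 LS?T → r3=0xe3
[3] flags=1000 CS?F → skip
[4] flags=0010 → (cmp)
[5] flags=0010 LT?F → skip
[6] flags=0010 VC?T → r1=0x5e
[7] flags=0010 MI?F → skip
[8] flags=1010 → (cmp)
[9] flags=1010 EQ?F → skip
[10] flags=1010 LE?T → r4=0x8f
[11] flags=1010 CC?F → skip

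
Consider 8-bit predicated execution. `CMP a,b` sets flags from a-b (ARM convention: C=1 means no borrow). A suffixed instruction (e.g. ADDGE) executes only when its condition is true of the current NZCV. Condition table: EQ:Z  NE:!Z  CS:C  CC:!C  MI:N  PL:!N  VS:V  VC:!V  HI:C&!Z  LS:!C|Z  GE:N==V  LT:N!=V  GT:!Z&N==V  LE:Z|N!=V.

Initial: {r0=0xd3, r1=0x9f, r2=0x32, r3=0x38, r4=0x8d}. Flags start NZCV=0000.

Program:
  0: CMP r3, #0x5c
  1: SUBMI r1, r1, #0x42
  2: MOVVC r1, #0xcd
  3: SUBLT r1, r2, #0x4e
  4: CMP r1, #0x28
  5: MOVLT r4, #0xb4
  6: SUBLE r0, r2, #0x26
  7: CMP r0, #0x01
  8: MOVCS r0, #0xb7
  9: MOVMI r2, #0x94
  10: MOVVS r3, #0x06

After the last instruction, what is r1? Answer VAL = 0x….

VAL = 0xe4

0: ✓ CMP  NZCV=1000
1: ✓ SUBMI  r1←0x5d
2: ✓ MOVVC  r1←0xcd
3: ✓ SUBLT  r1←0xe4
4: ✓ CMP  NZCV=1010
5: ✓ MOVLT  r4←0xb4
6: ✓ SUBLE  r0←0x0c
7: ✓ CMP  NZCV=0010
8: ✓ MOVCS  r0←0xb7
9: · MOVMI
10: · MOVVS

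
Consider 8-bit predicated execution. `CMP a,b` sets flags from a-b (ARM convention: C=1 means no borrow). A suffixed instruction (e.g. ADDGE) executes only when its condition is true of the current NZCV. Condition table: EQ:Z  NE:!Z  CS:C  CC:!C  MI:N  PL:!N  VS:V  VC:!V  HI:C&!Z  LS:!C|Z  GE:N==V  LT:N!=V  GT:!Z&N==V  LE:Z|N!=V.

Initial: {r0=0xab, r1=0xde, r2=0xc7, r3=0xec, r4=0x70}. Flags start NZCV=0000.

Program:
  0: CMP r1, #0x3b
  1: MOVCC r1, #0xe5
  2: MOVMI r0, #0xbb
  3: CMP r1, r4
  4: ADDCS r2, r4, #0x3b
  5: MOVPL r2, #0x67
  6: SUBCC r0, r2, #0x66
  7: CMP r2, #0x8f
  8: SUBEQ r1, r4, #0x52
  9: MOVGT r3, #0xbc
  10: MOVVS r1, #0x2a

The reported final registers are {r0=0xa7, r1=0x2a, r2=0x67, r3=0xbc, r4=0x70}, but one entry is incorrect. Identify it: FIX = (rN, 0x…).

[0] flags=1010 → (cmp)
[1] flags=1010 CC?F → skip
[2] flags=1010 MI?T → r0=0xbb
[3] flags=0011 → (cmp)
[4] flags=0011 CS?T → r2=0xab
[5] flags=0011 PL?T → r2=0x67
[6] flags=0011 CC?F → skip
[7] flags=1001 → (cmp)
[8] flags=1001 EQ?F → skip
[9] flags=1001 GT?T → r3=0xbc
[10] flags=1001 VS?T → r1=0x2a

FIX = (r0, 0xbb)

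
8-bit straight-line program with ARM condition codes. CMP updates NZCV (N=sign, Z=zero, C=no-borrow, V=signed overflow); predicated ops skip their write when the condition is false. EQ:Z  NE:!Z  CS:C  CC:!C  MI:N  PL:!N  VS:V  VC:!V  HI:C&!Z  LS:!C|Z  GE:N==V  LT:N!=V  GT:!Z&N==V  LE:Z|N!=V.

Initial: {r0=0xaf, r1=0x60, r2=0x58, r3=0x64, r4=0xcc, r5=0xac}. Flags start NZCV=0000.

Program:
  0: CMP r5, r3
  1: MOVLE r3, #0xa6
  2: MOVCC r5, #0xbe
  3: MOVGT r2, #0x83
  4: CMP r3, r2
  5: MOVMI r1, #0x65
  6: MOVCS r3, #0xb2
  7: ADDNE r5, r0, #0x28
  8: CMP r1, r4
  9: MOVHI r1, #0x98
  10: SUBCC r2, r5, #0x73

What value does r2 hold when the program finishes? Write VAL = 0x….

[0] flags=0011 → (cmp)
[1] flags=0011 LE?T → r3=0xa6
[2] flags=0011 CC?F → skip
[3] flags=0011 GT?F → skip
[4] flags=0011 → (cmp)
[5] flags=0011 MI?F → skip
[6] flags=0011 CS?T → r3=0xb2
[7] flags=0011 NE?T → r5=0xd7
[8] flags=1001 → (cmp)
[9] flags=1001 HI?F → skip
[10] flags=1001 CC?T → r2=0x64

VAL = 0x64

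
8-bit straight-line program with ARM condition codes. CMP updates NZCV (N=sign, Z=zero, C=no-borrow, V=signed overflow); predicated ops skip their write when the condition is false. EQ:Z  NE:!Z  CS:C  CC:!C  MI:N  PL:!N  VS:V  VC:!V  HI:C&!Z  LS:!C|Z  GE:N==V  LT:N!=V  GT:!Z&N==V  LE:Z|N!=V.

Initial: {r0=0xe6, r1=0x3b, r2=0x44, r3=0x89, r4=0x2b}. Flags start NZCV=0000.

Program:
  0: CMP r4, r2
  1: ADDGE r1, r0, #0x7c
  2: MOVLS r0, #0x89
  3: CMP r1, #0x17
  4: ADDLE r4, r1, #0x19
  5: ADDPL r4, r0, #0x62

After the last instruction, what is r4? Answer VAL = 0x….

0: ✓ CMP  NZCV=1000
1: · ADDGE
2: ✓ MOVLS  r0←0x89
3: ✓ CMP  NZCV=0010
4: · ADDLE
5: ✓ ADDPL  r4←0xeb

VAL = 0xeb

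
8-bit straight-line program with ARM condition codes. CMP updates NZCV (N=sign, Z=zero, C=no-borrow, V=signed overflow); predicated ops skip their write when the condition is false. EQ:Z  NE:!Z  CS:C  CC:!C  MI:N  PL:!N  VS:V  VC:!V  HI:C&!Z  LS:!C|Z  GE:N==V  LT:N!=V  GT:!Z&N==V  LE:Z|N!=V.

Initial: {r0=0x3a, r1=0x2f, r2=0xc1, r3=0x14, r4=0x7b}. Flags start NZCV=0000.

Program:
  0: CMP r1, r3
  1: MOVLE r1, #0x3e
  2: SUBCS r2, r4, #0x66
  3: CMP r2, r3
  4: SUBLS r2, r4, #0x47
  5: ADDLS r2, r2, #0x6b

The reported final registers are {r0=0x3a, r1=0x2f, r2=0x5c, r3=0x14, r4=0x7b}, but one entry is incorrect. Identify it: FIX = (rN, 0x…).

[0] flags=0010 → (cmp)
[1] flags=0010 LE?F → skip
[2] flags=0010 CS?T → r2=0x15
[3] flags=0010 → (cmp)
[4] flags=0010 LS?F → skip
[5] flags=0010 LS?F → skip

FIX = (r2, 0x15)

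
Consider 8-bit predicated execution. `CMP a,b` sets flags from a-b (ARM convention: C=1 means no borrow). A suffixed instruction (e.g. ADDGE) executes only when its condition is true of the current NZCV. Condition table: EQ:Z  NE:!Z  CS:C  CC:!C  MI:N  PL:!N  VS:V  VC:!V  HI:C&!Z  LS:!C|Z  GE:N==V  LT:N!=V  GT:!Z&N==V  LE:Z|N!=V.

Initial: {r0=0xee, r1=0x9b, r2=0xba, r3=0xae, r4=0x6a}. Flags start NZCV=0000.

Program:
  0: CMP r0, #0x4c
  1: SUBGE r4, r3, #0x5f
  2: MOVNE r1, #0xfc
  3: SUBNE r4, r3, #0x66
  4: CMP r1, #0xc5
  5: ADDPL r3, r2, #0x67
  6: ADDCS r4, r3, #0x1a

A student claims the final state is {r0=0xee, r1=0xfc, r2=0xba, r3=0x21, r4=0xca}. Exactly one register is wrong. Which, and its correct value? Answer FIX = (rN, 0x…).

FIX = (r4, 0x3b)

0: ✓ CMP  NZCV=1010
1: · SUBGE
2: ✓ MOVNE  r1←0xfc
3: ✓ SUBNE  r4←0x48
4: ✓ CMP  NZCV=0010
5: ✓ ADDPL  r3←0x21
6: ✓ ADDCS  r4←0x3b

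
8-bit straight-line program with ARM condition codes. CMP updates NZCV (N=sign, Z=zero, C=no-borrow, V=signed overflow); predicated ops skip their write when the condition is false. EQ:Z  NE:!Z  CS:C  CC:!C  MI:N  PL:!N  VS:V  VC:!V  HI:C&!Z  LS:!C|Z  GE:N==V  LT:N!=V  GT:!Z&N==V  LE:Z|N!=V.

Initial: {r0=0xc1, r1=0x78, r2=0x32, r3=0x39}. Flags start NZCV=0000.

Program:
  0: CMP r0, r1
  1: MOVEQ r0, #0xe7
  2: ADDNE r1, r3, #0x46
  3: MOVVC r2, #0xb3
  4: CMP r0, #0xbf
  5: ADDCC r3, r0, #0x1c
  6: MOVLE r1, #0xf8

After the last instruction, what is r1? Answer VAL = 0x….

0: ✓ CMP  NZCV=0011
1: · MOVEQ
2: ✓ ADDNE  r1←0x7f
3: · MOVVC
4: ✓ CMP  NZCV=0010
5: · ADDCC
6: · MOVLE

VAL = 0x7f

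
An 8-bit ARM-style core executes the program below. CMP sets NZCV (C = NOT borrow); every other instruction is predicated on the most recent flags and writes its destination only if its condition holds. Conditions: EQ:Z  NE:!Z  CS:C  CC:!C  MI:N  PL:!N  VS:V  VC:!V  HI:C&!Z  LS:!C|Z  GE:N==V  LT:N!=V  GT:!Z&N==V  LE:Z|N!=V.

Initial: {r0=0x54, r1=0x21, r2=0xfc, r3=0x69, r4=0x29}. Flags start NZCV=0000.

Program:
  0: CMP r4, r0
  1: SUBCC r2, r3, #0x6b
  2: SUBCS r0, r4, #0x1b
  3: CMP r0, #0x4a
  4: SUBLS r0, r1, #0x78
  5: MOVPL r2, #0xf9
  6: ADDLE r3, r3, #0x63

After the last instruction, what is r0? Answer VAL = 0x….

VAL = 0x54

0: ✓ CMP  NZCV=1000
1: ✓ SUBCC  r2←0xfe
2: · SUBCS
3: ✓ CMP  NZCV=0010
4: · SUBLS
5: ✓ MOVPL  r2←0xf9
6: · ADDLE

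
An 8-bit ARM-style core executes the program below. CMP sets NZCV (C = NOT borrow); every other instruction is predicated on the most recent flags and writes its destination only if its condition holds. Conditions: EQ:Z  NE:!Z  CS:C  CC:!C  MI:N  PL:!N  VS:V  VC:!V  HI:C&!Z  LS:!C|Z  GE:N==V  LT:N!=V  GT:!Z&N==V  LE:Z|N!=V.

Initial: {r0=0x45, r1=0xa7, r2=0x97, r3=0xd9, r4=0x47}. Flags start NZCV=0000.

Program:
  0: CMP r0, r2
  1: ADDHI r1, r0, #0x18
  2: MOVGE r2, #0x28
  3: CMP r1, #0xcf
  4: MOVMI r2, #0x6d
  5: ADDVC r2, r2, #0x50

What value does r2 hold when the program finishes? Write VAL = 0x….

[0] flags=1001 → (cmp)
[1] flags=1001 HI?F → skip
[2] flags=1001 GE?T → r2=0x28
[3] flags=1000 → (cmp)
[4] flags=1000 MI?T → r2=0x6d
[5] flags=1000 VC?T → r2=0xbd

VAL = 0xbd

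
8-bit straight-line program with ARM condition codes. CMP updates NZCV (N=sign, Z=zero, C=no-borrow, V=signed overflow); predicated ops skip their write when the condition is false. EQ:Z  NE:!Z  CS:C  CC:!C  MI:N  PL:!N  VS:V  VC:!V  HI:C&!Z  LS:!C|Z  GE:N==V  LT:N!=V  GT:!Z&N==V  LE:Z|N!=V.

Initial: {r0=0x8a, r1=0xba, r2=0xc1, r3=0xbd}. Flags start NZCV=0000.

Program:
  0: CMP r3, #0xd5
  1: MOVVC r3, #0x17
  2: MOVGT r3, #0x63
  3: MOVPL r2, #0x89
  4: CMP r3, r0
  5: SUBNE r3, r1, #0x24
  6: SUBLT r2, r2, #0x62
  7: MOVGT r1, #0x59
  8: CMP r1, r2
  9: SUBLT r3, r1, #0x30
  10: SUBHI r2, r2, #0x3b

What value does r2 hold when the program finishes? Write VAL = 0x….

[0] flags=1000 → (cmp)
[1] flags=1000 VC?T → r3=0x17
[2] flags=1000 GT?F → skip
[3] flags=1000 PL?F → skip
[4] flags=1001 → (cmp)
[5] flags=1001 NE?T → r3=0x96
[6] flags=1001 LT?F → skip
[7] flags=1001 GT?T → r1=0x59
[8] flags=1001 → (cmp)
[9] flags=1001 LT?F → skip
[10] flags=1001 HI?F → skip

VAL = 0xc1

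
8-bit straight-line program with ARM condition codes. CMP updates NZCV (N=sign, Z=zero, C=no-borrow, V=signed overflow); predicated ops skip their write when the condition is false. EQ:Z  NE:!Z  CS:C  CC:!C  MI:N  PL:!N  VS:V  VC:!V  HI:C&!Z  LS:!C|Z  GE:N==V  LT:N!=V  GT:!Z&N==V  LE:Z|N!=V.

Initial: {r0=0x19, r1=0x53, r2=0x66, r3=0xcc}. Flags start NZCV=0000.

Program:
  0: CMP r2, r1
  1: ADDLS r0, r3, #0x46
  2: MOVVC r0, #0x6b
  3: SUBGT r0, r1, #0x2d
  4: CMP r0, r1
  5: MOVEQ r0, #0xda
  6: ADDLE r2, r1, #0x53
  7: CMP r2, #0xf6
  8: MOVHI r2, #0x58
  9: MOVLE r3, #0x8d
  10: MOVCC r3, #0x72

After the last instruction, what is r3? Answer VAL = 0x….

0: ✓ CMP  NZCV=0010
1: · ADDLS
2: ✓ MOVVC  r0←0x6b
3: ✓ SUBGT  r0←0x26
4: ✓ CMP  NZCV=1000
5: · MOVEQ
6: ✓ ADDLE  r2←0xa6
7: ✓ CMP  NZCV=1000
8: · MOVHI
9: ✓ MOVLE  r3←0x8d
10: ✓ MOVCC  r3←0x72

VAL = 0x72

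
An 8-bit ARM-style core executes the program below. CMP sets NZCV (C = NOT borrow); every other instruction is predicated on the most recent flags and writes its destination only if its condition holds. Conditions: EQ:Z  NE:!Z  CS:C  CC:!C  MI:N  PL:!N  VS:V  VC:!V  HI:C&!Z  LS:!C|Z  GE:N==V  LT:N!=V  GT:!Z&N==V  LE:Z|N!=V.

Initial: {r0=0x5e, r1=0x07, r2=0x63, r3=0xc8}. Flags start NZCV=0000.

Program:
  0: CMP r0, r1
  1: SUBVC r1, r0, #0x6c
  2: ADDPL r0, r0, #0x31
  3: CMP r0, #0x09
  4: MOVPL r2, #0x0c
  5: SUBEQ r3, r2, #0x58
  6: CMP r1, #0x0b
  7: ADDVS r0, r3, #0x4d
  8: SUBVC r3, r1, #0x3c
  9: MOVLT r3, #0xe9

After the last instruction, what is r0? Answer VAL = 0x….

0: ✓ CMP  NZCV=0010
1: ✓ SUBVC  r1←0xf2
2: ✓ ADDPL  r0←0x8f
3: ✓ CMP  NZCV=1010
4: · MOVPL
5: · SUBEQ
6: ✓ CMP  NZCV=1010
7: · ADDVS
8: ✓ SUBVC  r3←0xb6
9: ✓ MOVLT  r3←0xe9

VAL = 0x8f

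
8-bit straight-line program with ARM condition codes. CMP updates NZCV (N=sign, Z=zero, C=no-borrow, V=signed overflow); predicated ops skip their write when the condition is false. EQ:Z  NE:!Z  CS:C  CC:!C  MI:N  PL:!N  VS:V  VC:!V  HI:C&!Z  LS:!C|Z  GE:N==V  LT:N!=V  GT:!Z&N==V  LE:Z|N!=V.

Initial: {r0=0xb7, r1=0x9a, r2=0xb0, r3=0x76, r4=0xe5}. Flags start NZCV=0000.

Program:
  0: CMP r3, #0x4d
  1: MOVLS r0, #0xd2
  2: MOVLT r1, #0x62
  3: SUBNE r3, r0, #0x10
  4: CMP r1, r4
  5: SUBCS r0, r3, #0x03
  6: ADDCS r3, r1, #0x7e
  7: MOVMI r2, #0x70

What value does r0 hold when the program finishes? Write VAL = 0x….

0: ✓ CMP  NZCV=0010
1: · MOVLS
2: · MOVLT
3: ✓ SUBNE  r3←0xa7
4: ✓ CMP  NZCV=1000
5: · SUBCS
6: · ADDCS
7: ✓ MOVMI  r2←0x70

VAL = 0xb7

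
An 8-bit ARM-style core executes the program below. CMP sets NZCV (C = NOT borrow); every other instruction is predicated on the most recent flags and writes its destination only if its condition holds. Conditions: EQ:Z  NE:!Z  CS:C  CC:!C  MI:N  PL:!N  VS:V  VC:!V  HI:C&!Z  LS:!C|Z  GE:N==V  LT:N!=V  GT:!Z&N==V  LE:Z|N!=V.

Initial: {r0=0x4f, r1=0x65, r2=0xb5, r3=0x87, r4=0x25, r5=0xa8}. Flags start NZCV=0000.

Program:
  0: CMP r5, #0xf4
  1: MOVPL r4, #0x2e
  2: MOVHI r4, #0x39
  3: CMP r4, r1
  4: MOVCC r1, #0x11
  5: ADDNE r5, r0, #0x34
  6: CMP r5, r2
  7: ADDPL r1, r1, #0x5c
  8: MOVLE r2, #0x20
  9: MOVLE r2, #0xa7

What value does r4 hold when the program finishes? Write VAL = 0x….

VAL = 0x25

[0] flags=1000 → (cmp)
[1] flags=1000 PL?F → skip
[2] flags=1000 HI?F → skip
[3] flags=1000 → (cmp)
[4] flags=1000 CC?T → r1=0x11
[5] flags=1000 NE?T → r5=0x83
[6] flags=1000 → (cmp)
[7] flags=1000 PL?F → skip
[8] flags=1000 LE?T → r2=0x20
[9] flags=1000 LE?T → r2=0xa7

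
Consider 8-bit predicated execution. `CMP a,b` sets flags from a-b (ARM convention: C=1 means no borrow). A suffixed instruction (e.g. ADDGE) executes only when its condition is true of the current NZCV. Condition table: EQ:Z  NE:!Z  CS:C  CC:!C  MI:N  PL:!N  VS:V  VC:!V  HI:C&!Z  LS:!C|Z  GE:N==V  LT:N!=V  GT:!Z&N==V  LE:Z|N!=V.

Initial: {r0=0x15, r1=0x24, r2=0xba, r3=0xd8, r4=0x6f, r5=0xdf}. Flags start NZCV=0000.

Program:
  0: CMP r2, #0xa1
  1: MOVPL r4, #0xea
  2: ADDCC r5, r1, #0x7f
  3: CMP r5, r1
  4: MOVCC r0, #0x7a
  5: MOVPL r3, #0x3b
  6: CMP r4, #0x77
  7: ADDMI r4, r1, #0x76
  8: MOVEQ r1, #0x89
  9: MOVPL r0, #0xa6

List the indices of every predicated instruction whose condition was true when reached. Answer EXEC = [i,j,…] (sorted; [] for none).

[0] flags=0010 → (cmp)
[1] flags=0010 PL?T → r4=0xea
[2] flags=0010 CC?F → skip
[3] flags=1010 → (cmp)
[4] flags=1010 CC?F → skip
[5] flags=1010 PL?F → skip
[6] flags=0011 → (cmp)
[7] flags=0011 MI?F → skip
[8] flags=0011 EQ?F → skip
[9] flags=0011 PL?T → r0=0xa6

EXEC = [1,9]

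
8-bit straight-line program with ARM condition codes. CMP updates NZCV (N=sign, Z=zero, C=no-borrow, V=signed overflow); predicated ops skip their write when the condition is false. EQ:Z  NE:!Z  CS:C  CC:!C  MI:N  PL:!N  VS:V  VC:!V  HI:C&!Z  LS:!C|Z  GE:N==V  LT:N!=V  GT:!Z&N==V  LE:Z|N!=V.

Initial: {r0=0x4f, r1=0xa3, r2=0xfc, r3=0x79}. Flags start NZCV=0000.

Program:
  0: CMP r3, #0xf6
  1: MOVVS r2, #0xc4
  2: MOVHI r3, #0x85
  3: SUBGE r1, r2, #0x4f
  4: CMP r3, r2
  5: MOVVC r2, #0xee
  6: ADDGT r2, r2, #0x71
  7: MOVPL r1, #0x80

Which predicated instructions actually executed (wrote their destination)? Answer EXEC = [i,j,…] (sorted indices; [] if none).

EXEC = [1,3,6]

[0] flags=1001 → (cmp)
[1] flags=1001 VS?T → r2=0xc4
[2] flags=1001 HI?F → skip
[3] flags=1001 GE?T → r1=0x75
[4] flags=1001 → (cmp)
[5] flags=1001 VC?F → skip
[6] flags=1001 GT?T → r2=0x35
[7] flags=1001 PL?F → skip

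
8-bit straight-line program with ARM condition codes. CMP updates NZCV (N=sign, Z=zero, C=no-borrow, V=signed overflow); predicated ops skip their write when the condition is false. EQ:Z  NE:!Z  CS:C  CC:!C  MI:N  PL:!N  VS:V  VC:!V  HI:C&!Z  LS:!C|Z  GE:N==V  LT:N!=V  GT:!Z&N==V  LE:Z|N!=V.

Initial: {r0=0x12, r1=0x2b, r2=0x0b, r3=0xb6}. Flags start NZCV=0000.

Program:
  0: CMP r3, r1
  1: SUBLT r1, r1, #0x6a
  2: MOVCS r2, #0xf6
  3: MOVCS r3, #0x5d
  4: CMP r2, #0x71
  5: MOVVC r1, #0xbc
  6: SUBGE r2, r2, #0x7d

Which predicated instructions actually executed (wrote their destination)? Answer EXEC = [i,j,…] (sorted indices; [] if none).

EXEC = [1,2,3,5]

0: ✓ CMP  NZCV=1010
1: ✓ SUBLT  r1←0xc1
2: ✓ MOVCS  r2←0xf6
3: ✓ MOVCS  r3←0x5d
4: ✓ CMP  NZCV=1010
5: ✓ MOVVC  r1←0xbc
6: · SUBGE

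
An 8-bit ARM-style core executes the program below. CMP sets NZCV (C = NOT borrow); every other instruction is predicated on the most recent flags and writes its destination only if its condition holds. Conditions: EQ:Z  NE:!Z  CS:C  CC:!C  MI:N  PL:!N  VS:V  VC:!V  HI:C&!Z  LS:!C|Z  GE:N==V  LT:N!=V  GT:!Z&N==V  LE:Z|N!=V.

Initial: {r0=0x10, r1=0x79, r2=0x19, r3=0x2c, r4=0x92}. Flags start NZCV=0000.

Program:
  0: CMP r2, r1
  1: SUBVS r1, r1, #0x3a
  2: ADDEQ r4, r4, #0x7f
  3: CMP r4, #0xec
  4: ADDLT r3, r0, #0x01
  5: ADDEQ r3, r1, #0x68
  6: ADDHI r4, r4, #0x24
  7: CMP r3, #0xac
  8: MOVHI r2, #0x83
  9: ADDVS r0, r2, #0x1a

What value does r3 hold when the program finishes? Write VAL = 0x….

VAL = 0x11

[0] flags=1000 → (cmp)
[1] flags=1000 VS?F → skip
[2] flags=1000 EQ?F → skip
[3] flags=1000 → (cmp)
[4] flags=1000 LT?T → r3=0x11
[5] flags=1000 EQ?F → skip
[6] flags=1000 HI?F → skip
[7] flags=0000 → (cmp)
[8] flags=0000 HI?F → skip
[9] flags=0000 VS?F → skip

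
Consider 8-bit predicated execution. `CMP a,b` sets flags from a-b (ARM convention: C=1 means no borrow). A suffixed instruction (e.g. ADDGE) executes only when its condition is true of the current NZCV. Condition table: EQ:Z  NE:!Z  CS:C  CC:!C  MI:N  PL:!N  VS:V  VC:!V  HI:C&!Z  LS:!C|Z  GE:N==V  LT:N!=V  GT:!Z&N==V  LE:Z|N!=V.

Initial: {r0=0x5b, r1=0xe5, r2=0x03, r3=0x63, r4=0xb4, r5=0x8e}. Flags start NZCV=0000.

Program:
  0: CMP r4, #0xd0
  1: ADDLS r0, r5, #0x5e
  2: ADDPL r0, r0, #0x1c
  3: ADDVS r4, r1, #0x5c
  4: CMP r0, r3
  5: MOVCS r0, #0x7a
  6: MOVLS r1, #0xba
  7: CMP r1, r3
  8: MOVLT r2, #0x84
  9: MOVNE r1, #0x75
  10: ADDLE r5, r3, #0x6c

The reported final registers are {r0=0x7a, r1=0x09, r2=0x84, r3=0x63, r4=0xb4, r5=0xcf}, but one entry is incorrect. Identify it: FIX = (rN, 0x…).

FIX = (r1, 0x75)

0: ✓ CMP  NZCV=1000
1: ✓ ADDLS  r0←0xec
2: · ADDPL
3: · ADDVS
4: ✓ CMP  NZCV=1010
5: ✓ MOVCS  r0←0x7a
6: · MOVLS
7: ✓ CMP  NZCV=1010
8: ✓ MOVLT  r2←0x84
9: ✓ MOVNE  r1←0x75
10: ✓ ADDLE  r5←0xcf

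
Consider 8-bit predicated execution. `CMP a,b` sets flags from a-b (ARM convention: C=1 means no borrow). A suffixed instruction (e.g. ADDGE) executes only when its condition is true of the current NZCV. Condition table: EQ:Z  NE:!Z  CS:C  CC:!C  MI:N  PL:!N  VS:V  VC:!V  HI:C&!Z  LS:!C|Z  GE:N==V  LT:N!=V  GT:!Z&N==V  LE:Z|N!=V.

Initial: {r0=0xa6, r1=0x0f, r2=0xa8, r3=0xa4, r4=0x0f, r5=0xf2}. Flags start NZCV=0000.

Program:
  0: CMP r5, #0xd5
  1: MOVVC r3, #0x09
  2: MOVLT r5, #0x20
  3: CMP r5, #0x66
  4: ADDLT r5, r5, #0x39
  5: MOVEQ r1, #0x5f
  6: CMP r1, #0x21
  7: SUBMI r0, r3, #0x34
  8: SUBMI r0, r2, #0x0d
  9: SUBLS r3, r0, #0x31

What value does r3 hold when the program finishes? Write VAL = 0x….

VAL = 0x6a

0: ✓ CMP  NZCV=0010
1: ✓ MOVVC  r3←0x09
2: · MOVLT
3: ✓ CMP  NZCV=1010
4: ✓ ADDLT  r5←0x2b
5: · MOVEQ
6: ✓ CMP  NZCV=1000
7: ✓ SUBMI  r0←0xd5
8: ✓ SUBMI  r0←0x9b
9: ✓ SUBLS  r3←0x6a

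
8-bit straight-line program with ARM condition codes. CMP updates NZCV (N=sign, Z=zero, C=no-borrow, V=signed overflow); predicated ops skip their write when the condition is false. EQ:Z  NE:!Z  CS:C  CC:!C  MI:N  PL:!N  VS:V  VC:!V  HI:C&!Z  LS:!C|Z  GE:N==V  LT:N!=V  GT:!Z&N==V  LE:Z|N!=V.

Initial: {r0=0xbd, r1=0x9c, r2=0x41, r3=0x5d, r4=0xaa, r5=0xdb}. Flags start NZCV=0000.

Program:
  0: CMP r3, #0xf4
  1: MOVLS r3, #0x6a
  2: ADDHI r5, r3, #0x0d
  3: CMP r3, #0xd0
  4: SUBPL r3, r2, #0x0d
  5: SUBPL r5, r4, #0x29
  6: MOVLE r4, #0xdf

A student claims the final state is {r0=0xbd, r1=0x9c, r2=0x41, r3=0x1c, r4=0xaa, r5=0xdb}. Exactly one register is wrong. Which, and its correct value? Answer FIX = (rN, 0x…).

0: ✓ CMP  NZCV=0000
1: ✓ MOVLS  r3←0x6a
2: · ADDHI
3: ✓ CMP  NZCV=1001
4: · SUBPL
5: · SUBPL
6: · MOVLE

FIX = (r3, 0x6a)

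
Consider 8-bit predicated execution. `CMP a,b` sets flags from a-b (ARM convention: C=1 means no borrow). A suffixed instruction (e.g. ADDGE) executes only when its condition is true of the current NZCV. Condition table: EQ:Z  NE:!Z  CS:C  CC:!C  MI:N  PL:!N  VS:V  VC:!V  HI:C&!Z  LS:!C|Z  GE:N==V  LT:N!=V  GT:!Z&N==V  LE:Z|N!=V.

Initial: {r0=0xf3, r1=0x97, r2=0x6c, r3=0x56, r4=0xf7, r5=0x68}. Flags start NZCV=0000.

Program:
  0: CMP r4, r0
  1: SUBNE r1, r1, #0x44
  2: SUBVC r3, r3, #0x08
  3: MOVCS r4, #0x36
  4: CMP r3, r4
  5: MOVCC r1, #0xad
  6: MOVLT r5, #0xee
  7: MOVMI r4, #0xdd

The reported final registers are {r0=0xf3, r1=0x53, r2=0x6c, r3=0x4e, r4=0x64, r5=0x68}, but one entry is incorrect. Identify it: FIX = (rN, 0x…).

FIX = (r4, 0x36)

0: ✓ CMP  NZCV=0010
1: ✓ SUBNE  r1←0x53
2: ✓ SUBVC  r3←0x4e
3: ✓ MOVCS  r4←0x36
4: ✓ CMP  NZCV=0010
5: · MOVCC
6: · MOVLT
7: · MOVMI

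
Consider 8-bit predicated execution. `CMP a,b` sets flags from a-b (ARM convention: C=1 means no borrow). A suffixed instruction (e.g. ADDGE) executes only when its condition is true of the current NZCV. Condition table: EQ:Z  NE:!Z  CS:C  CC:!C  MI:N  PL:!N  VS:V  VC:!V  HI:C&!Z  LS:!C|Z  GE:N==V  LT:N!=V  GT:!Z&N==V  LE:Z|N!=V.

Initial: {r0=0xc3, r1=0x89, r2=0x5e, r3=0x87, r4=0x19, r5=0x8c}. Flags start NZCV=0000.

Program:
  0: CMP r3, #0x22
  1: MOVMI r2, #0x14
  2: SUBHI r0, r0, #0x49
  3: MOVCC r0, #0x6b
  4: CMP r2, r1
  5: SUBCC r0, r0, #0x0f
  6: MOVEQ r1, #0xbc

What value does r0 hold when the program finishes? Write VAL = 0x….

[0] flags=0011 → (cmp)
[1] flags=0011 MI?F → skip
[2] flags=0011 HI?T → r0=0x7a
[3] flags=0011 CC?F → skip
[4] flags=1001 → (cmp)
[5] flags=1001 CC?T → r0=0x6b
[6] flags=1001 EQ?F → skip

VAL = 0x6b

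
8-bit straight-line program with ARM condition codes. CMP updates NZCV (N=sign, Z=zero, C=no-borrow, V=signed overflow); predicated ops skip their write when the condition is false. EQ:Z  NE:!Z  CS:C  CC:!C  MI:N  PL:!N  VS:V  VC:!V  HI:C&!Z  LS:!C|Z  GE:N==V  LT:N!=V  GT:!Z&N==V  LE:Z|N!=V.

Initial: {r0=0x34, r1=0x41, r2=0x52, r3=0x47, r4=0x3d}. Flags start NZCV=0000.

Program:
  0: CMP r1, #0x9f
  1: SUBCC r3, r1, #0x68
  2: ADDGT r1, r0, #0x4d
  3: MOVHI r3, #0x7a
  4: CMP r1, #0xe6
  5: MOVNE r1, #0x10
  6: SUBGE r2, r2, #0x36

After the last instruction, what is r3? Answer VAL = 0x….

[0] flags=1001 → (cmp)
[1] flags=1001 CC?T → r3=0xd9
[2] flags=1001 GT?T → r1=0x81
[3] flags=1001 HI?F → skip
[4] flags=1000 → (cmp)
[5] flags=1000 NE?T → r1=0x10
[6] flags=1000 GE?F → skip

VAL = 0xd9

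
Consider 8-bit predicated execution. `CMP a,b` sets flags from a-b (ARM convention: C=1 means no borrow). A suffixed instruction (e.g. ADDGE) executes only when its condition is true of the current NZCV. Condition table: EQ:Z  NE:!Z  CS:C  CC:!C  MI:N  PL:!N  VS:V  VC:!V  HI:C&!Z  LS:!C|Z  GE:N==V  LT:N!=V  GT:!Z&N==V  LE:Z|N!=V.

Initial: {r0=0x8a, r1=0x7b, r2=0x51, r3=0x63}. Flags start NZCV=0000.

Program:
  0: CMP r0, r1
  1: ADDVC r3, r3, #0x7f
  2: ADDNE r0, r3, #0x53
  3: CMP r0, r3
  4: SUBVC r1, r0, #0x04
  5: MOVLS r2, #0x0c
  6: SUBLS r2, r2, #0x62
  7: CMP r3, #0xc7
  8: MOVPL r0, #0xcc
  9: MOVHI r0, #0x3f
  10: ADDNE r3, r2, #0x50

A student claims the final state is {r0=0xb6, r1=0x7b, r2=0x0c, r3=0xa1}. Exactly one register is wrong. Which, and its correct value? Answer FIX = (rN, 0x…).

0: ✓ CMP  NZCV=0011
1: · ADDVC
2: ✓ ADDNE  r0←0xb6
3: ✓ CMP  NZCV=0011
4: · SUBVC
5: · MOVLS
6: · SUBLS
7: ✓ CMP  NZCV=1001
8: · MOVPL
9: · MOVHI
10: ✓ ADDNE  r3←0xa1

FIX = (r2, 0x51)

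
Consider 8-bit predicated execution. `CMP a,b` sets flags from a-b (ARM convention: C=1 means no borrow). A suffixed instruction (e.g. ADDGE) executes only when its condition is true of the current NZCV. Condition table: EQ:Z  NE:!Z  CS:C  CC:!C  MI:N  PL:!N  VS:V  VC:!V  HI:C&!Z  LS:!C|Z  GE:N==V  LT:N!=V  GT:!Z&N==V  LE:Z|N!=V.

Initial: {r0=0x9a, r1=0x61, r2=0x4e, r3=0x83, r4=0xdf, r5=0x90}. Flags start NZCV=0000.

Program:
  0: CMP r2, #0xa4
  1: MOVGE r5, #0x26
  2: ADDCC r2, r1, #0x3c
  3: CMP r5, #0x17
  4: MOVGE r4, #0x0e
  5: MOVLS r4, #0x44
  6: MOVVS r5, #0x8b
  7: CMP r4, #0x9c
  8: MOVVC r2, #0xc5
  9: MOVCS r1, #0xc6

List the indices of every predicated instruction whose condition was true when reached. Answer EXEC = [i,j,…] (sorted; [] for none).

0: ✓ CMP  NZCV=1001
1: ✓ MOVGE  r5←0x26
2: ✓ ADDCC  r2←0x9d
3: ✓ CMP  NZCV=0010
4: ✓ MOVGE  r4←0x0e
5: · MOVLS
6: · MOVVS
7: ✓ CMP  NZCV=0000
8: ✓ MOVVC  r2←0xc5
9: · MOVCS

EXEC = [1,2,4,8]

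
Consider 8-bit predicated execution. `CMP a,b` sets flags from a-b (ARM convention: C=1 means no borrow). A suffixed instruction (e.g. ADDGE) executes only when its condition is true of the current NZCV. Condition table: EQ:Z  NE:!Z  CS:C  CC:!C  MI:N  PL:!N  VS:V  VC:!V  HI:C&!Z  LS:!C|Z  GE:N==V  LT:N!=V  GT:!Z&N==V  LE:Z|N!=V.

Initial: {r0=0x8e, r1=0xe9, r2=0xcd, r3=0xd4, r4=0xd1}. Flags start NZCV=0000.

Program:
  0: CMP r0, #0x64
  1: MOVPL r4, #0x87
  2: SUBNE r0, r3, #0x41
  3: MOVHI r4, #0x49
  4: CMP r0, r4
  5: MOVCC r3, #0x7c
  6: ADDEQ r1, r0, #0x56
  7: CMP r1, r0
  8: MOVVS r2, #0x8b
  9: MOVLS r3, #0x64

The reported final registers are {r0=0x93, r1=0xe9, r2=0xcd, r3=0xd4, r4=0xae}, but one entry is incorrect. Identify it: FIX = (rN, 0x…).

FIX = (r4, 0x49)

[0] flags=0011 → (cmp)
[1] flags=0011 PL?T → r4=0x87
[2] flags=0011 NE?T → r0=0x93
[3] flags=0011 HI?T → r4=0x49
[4] flags=0011 → (cmp)
[5] flags=0011 CC?F → skip
[6] flags=0011 EQ?F → skip
[7] flags=0010 → (cmp)
[8] flags=0010 VS?F → skip
[9] flags=0010 LS?F → skip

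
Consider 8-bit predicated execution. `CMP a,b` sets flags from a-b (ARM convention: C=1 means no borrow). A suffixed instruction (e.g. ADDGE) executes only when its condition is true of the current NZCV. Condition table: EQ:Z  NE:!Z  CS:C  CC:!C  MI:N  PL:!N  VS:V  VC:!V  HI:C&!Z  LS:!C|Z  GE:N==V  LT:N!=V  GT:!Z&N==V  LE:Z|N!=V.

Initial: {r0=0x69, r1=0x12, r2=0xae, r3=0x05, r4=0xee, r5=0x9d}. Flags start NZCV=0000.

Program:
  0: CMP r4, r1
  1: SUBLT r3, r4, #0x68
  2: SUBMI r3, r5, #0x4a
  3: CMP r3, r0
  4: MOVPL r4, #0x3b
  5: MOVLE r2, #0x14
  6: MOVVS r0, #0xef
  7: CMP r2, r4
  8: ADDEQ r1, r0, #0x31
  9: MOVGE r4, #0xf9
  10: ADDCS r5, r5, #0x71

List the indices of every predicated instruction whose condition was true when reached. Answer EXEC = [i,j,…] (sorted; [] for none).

EXEC = [1,2,5,9]

[0] flags=1010 → (cmp)
[1] flags=1010 LT?T → r3=0x86
[2] flags=1010 MI?T → r3=0x53
[3] flags=1000 → (cmp)
[4] flags=1000 PL?F → skip
[5] flags=1000 LE?T → r2=0x14
[6] flags=1000 VS?F → skip
[7] flags=0000 → (cmp)
[8] flags=0000 EQ?F → skip
[9] flags=0000 GE?T → r4=0xf9
[10] flags=0000 CS?F → skip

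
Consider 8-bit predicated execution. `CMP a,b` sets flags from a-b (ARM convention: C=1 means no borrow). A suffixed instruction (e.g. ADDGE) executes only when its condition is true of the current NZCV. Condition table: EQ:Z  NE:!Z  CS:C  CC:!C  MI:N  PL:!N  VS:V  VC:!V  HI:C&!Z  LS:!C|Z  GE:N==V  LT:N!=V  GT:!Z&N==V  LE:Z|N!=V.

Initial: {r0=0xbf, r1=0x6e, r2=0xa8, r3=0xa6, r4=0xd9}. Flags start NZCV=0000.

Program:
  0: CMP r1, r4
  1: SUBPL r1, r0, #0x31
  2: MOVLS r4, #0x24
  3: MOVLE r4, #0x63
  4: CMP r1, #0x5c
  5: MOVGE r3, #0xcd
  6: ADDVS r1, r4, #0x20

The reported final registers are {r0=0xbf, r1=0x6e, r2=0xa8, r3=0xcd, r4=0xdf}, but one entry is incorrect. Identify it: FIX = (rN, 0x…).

FIX = (r4, 0x24)

[0] flags=1001 → (cmp)
[1] flags=1001 PL?F → skip
[2] flags=1001 LS?T → r4=0x24
[3] flags=1001 LE?F → skip
[4] flags=0010 → (cmp)
[5] flags=0010 GE?T → r3=0xcd
[6] flags=0010 VS?F → skip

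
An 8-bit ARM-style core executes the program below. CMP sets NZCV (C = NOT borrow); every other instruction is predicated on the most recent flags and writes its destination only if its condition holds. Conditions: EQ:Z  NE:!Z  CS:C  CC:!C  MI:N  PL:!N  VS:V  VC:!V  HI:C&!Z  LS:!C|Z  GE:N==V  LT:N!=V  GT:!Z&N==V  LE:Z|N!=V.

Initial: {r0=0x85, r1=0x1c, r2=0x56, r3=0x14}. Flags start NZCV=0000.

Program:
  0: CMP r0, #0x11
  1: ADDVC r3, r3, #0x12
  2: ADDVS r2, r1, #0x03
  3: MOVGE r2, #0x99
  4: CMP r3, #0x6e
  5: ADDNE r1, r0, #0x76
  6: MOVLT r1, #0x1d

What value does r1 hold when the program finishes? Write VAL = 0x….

[0] flags=0011 → (cmp)
[1] flags=0011 VC?F → skip
[2] flags=0011 VS?T → r2=0x1f
[3] flags=0011 GE?F → skip
[4] flags=1000 → (cmp)
[5] flags=1000 NE?T → r1=0xfb
[6] flags=1000 LT?T → r1=0x1d

VAL = 0x1d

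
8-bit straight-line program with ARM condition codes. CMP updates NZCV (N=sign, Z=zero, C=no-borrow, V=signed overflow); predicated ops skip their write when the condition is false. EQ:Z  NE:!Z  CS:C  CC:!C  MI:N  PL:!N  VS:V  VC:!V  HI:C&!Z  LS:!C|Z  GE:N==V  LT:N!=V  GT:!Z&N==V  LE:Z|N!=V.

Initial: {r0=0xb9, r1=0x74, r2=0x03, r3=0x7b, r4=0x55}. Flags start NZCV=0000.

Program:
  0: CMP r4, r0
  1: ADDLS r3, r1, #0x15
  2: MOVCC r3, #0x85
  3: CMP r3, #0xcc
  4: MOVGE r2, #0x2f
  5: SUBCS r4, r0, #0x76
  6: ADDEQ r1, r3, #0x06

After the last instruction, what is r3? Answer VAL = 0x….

VAL = 0x85

[0] flags=1001 → (cmp)
[1] flags=1001 LS?T → r3=0x89
[2] flags=1001 CC?T → r3=0x85
[3] flags=1000 → (cmp)
[4] flags=1000 GE?F → skip
[5] flags=1000 CS?F → skip
[6] flags=1000 EQ?F → skip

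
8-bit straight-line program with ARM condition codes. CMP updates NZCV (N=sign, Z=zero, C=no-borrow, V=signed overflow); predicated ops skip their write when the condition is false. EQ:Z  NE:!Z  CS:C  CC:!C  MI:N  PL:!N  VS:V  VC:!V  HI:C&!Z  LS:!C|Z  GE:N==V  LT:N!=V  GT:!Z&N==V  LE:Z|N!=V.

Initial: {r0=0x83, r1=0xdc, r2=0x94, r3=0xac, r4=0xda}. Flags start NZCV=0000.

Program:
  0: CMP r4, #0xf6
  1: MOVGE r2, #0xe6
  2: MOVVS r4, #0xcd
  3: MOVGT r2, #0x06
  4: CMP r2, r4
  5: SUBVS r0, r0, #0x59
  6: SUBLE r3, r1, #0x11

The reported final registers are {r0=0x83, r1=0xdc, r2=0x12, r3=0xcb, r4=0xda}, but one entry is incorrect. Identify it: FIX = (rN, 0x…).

FIX = (r2, 0x94)

[0] flags=1000 → (cmp)
[1] flags=1000 GE?F → skip
[2] flags=1000 VS?F → skip
[3] flags=1000 GT?F → skip
[4] flags=1000 → (cmp)
[5] flags=1000 VS?F → skip
[6] flags=1000 LE?T → r3=0xcb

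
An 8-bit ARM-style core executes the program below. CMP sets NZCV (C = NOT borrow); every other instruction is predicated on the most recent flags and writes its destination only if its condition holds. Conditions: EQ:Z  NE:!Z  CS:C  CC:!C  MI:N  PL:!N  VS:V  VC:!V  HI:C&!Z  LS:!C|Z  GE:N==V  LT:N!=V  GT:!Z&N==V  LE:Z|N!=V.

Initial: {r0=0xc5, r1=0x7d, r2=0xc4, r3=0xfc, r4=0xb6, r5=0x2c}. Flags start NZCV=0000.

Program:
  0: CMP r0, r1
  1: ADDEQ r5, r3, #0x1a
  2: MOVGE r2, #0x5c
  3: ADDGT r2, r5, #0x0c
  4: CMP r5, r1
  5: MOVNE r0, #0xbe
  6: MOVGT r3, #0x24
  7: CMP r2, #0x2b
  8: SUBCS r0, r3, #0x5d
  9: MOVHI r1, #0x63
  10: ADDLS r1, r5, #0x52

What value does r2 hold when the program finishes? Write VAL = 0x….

VAL = 0xc4

[0] flags=0011 → (cmp)
[1] flags=0011 EQ?F → skip
[2] flags=0011 GE?F → skip
[3] flags=0011 GT?F → skip
[4] flags=1000 → (cmp)
[5] flags=1000 NE?T → r0=0xbe
[6] flags=1000 GT?F → skip
[7] flags=1010 → (cmp)
[8] flags=1010 CS?T → r0=0x9f
[9] flags=1010 HI?T → r1=0x63
[10] flags=1010 LS?F → skip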